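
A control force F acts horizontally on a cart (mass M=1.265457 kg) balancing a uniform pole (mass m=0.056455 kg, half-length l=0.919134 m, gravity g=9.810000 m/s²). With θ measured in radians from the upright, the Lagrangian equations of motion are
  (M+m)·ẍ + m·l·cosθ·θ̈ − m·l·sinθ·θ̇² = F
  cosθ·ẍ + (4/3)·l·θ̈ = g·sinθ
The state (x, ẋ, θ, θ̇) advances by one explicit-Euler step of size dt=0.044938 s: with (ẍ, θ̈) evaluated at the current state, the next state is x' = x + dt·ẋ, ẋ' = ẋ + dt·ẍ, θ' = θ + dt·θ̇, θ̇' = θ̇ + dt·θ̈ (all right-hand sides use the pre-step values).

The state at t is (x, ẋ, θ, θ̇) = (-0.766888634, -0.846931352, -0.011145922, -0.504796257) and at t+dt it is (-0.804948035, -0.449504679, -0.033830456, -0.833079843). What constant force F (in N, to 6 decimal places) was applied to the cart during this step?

ẍ = (ẋ'−ẋ)/dt = (-0.449504679−-0.846931352)/0.044938 = 8.843889
θ̈ = (θ̇'−θ̇)/dt = (-0.833079843−-0.504796257)/0.044938 = -7.305256
sinθ=-0.011146, cosθ=0.999938
F = (M+m)·ẍ + m·l·cosθ·θ̈ − m·l·sinθ·θ̇² = 11.690843 + -0.379044 − -0.000147 = 11.311946

F = 11.311946 N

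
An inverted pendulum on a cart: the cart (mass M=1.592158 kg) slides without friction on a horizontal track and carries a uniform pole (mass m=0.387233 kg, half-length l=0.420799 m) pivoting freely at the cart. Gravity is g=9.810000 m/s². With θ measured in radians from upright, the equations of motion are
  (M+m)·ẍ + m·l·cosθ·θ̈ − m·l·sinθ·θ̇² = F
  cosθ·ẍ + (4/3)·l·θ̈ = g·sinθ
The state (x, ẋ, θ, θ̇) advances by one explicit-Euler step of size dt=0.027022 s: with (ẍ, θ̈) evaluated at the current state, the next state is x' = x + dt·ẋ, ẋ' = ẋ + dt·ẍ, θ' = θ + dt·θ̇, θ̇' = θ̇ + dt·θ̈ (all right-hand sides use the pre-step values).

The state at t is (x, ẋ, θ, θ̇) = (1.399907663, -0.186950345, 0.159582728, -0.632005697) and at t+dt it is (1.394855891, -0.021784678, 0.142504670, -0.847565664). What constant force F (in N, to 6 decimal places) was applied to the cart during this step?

F = 10.804876 N

ẍ = (ẋ'−ẋ)/dt = (-0.021784678−-0.186950345)/0.027022 = 6.112267
θ̈ = (θ̇'−θ̇)/dt = (-0.847565664−-0.632005697)/0.027022 = -7.977203
sinθ=0.158906, cosθ=0.987294
F = (M+m)·ẍ + m·l·cosθ·θ̈ − m·l·sinθ·θ̇² = 12.098565 + -1.283347 − 0.010343 = 10.804876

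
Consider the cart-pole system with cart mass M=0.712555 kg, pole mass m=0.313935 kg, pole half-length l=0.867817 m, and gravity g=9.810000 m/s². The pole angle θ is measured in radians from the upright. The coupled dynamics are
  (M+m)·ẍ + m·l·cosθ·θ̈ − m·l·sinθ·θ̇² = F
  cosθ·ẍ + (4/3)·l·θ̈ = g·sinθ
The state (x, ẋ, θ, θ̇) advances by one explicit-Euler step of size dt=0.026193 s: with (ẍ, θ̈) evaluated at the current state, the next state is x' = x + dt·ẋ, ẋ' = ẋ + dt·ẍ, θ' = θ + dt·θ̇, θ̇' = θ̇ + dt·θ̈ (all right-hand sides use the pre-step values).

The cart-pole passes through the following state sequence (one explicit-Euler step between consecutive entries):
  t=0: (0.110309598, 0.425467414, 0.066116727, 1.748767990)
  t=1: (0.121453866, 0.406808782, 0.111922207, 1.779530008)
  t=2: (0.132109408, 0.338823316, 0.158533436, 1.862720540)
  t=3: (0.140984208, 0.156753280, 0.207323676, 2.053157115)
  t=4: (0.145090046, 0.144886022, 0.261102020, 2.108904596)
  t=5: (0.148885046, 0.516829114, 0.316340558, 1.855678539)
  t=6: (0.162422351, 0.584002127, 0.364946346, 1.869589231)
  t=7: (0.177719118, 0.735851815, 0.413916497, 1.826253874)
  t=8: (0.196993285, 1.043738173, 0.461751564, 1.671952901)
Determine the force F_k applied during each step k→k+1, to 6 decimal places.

F_0 = -0.467006 N
F_1 = -1.900807 N
F_2 = -5.328536 N
F_3 = -0.134048 N
F_4 = 11.718892 N
F_5 = 2.478133 N
F_6 = 5.189991 N
F_7 = 10.231072 N

step 0→1:
  ẍ = (ẋ'−ẋ)/dt = (0.406808782−0.425467414)/0.026193 = -0.712352
  θ̈ = (θ̇'−θ̇)/dt = (1.779530008−1.748767990)/0.026193 = 1.174437
  sinθ=0.066069, cosθ=0.997815
  F = (M+m)·ẍ + m·l·cosθ·θ̈ − m·l·sinθ·θ̇² = -0.731222 + 0.319262 − 0.055046 = -0.467006
step 1→2:
  ẍ = (ẋ'−ẋ)/dt = (0.338823316−0.406808782)/0.026193 = -2.595559
  θ̈ = (θ̇'−θ̇)/dt = (1.862720540−1.779530008)/0.026193 = 3.176060
  sinθ=0.111689, cosθ=0.993743
  F = (M+m)·ẍ + m·l·cosθ·θ̈ − m·l·sinθ·θ̇² = -2.664315 + 0.859866 − 0.096358 = -1.900807
step 2→3:
  ẍ = (ẋ'−ẋ)/dt = (0.156753280−0.338823316)/0.026193 = -6.951095
  θ̈ = (θ̇'−θ̇)/dt = (2.053157115−1.862720540)/0.026193 = 7.270514
  sinθ=0.157870, cosθ=0.987460
  F = (M+m)·ẍ + m·l·cosθ·θ̈ − m·l·sinθ·θ̇² = -7.135230 + 1.955926 − 0.149233 = -5.328536
step 3→4:
  ẍ = (ẋ'−ẋ)/dt = (0.144886022−0.156753280)/0.026193 = -0.453070
  θ̈ = (θ̇'−θ̇)/dt = (2.108904596−2.053157115)/0.026193 = 2.128335
  sinθ=0.205842, cosθ=0.978585
  F = (M+m)·ẍ + m·l·cosθ·θ̈ − m·l·sinθ·θ̇² = -0.465072 + 0.567423 − 0.236399 = -0.134048
step 4→5:
  ẍ = (ẋ'−ẋ)/dt = (0.516829114−0.144886022)/0.026193 = 14.200095
  θ̈ = (θ̇'−θ̇)/dt = (1.855678539−2.108904596)/0.026193 = -9.667700
  sinθ=0.258145, cosθ=0.966106
  F = (M+m)·ẍ + m·l·cosθ·θ̈ − m·l·sinθ·θ̇² = 14.576256 + -2.544579 − 0.312785 = 11.718892
step 5→6:
  ẍ = (ẋ'−ẋ)/dt = (0.584002127−0.516829114)/0.026193 = 2.564541
  θ̈ = (θ̇'−θ̇)/dt = (1.869589231−1.855678539)/0.026193 = 0.531084
  sinθ=0.311091, cosθ=0.950380
  F = (M+m)·ẍ + m·l·cosθ·θ̈ − m·l·sinθ·θ̇² = 2.632475 + 0.137508 − 0.291851 = 2.478133
step 6→7:
  ẍ = (ẋ'−ẋ)/dt = (0.735851815−0.584002127)/0.026193 = 5.797339
  θ̈ = (θ̇'−θ̇)/dt = (1.826253874−1.869589231)/0.026193 = -1.654463
  sinθ=0.356899, cosθ=0.934143
  F = (M+m)·ẍ + m·l·cosθ·θ̈ − m·l·sinθ·θ̇² = 5.950910 + -0.421055 − 0.339865 = 5.189991
step 7→8:
  ẍ = (ẋ'−ẋ)/dt = (1.043738173−0.735851815)/0.026193 = 11.754528
  θ̈ = (θ̇'−θ̇)/dt = (1.671952901−1.826253874)/0.026193 = -5.890924
  sinθ=0.402198, cosθ=0.915553
  F = (M+m)·ẍ + m·l·cosθ·θ̈ − m·l·sinθ·θ̇² = 12.065906 + -1.469382 − 0.365452 = 10.231072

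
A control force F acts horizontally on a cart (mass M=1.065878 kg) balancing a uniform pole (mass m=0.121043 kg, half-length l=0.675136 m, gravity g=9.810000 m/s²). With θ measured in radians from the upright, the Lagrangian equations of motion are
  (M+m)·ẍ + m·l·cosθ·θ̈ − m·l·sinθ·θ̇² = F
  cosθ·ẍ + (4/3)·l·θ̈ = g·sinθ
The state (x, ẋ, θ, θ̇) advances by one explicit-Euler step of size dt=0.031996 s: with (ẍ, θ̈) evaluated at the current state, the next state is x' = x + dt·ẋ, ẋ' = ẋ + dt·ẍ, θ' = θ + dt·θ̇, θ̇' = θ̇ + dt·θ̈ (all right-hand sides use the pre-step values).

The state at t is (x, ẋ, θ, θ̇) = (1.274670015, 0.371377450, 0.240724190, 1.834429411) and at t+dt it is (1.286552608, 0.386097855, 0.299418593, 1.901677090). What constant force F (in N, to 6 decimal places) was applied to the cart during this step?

ẍ = (ẋ'−ẋ)/dt = (0.386097855−0.371377450)/0.031996 = 0.460070
θ̈ = (θ̇'−θ̇)/dt = (1.901677090−1.834429411)/0.031996 = 2.101753
sinθ=0.238406, cosθ=0.971166
F = (M+m)·ẍ + m·l·cosθ·θ̈ − m·l·sinθ·θ̇² = 0.546067 + 0.166804 − 0.065562 = 0.647309

F = 0.647309 N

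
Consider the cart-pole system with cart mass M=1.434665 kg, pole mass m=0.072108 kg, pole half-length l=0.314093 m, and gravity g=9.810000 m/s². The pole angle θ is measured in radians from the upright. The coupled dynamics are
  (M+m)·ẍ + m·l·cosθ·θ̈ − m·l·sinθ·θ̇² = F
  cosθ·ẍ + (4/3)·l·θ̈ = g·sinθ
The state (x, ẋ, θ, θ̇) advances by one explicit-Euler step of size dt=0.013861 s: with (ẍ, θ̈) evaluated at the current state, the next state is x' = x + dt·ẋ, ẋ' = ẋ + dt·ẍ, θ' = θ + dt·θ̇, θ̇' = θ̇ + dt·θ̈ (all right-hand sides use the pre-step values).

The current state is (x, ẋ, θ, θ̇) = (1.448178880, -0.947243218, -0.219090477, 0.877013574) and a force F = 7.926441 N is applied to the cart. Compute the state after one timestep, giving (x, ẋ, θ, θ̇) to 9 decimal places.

(1.435049142, -0.870709121, -0.206934192, 0.628063503)

sinθ=-0.217341932, cosθ=0.976095531
temp = (F + m·l·θ̇²·sinθ)/(M+m) = (7.926441 + -0.003786150)/1.506773 = 5.258028150
θ̈ = (g·sinθ − cosθ·temp)/(l·(4/3 − m·cos²θ/(M+m))) = -17.960469708
ẍ = temp − m·l·θ̈·cosθ/(M+m) = 5.521542271
Euler: x'=1.448178880+0.013861·-0.947243218=1.435049142, ẋ'=-0.947243218+0.013861·5.521542271=-0.870709121
       θ'=-0.219090477+0.013861·0.877013574=-0.206934192, θ̇'=0.877013574+0.013861·-17.960469708=0.628063503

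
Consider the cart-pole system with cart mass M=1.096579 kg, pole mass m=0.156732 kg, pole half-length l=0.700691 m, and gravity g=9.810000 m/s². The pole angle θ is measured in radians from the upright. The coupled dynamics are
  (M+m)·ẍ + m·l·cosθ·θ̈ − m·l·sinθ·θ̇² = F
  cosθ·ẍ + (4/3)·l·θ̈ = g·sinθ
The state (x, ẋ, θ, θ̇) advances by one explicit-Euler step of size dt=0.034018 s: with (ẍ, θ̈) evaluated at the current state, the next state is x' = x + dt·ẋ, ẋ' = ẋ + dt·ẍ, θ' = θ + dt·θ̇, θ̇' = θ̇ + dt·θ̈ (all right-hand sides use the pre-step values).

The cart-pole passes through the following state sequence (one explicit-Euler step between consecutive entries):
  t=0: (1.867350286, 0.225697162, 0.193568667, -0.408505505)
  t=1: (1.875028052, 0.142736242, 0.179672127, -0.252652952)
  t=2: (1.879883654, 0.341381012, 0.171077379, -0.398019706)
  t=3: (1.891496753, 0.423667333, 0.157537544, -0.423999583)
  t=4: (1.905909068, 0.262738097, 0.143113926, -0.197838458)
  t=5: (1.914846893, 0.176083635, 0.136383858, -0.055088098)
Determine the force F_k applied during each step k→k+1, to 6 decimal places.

F_0 = -2.566276 N
F_1 = 6.855599 N
F_2 = 2.946032 N
F_3 = -5.211069 N
F_4 = -2.737056 N

step 0→1:
  ẍ = (ẋ'−ẋ)/dt = (0.142736242−0.225697162)/0.034018 = -2.438736
  θ̈ = (θ̇'−θ̇)/dt = (-0.252652952−-0.408505505)/0.034018 = 4.581473
  sinθ=0.192362, cosθ=0.981324
  F = (M+m)·ẍ + m·l·cosθ·θ̈ − m·l·sinθ·θ̇² = -3.056495 + 0.493744 − 0.003525 = -2.566276
step 1→2:
  ẍ = (ẋ'−ẋ)/dt = (0.341381012−0.142736242)/0.034018 = 5.839402
  θ̈ = (θ̇'−θ̇)/dt = (-0.398019706−-0.252652952)/0.034018 = -4.273230
  sinθ=0.178707, cosθ=0.983902
  F = (M+m)·ẍ + m·l·cosθ·θ̈ − m·l·sinθ·θ̇² = 7.318586 + -0.461735 − 0.001253 = 6.855599
step 2→3:
  ẍ = (ẋ'−ẋ)/dt = (0.423667333−0.341381012)/0.034018 = 2.418905
  θ̈ = (θ̇'−θ̇)/dt = (-0.423999583−-0.398019706)/0.034018 = -0.763710
  sinθ=0.170244, cosθ=0.985402
  F = (M+m)·ẍ + m·l·cosθ·θ̈ − m·l·sinθ·θ̇² = 3.031641 + -0.082647 − 0.002962 = 2.946032
step 3→4:
  ẍ = (ẋ'−ẋ)/dt = (0.262738097−0.423667333)/0.034018 = -4.730708
  θ̈ = (θ̇'−θ̇)/dt = (-0.197838458−-0.423999583)/0.034018 = 6.648278
  sinθ=0.156887, cosθ=0.987617
  F = (M+m)·ẍ + m·l·cosθ·θ̈ − m·l·sinθ·θ̇² = -5.929049 + 0.721077 − 0.003097 = -5.211069
step 4→5:
  ẍ = (ẋ'−ẋ)/dt = (0.176083635−0.262738097)/0.034018 = -2.547312
  θ̈ = (θ̇'−θ̇)/dt = (-0.055088098−-0.197838458)/0.034018 = 4.196318
  sinθ=0.142626, cosθ=0.989777
  F = (M+m)·ẍ + m·l·cosθ·θ̈ − m·l·sinθ·θ̇² = -3.192574 + 0.456131 − 0.000613 = -2.737056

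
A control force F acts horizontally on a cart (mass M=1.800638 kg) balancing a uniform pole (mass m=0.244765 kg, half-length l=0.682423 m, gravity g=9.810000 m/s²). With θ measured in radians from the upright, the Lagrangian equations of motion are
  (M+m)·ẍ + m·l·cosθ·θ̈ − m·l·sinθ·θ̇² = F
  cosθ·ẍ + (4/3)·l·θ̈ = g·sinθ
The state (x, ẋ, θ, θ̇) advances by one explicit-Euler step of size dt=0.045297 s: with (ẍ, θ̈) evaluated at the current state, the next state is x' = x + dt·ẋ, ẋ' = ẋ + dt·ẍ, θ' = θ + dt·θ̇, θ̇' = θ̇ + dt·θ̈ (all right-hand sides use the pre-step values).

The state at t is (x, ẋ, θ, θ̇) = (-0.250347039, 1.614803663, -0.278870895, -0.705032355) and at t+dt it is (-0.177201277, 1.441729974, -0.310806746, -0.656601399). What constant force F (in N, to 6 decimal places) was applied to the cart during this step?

ẍ = (ẋ'−ẋ)/dt = (1.441729974−1.614803663)/0.045297 = -3.820864
θ̈ = (θ̇'−θ̇)/dt = (-0.656601399−-0.705032355)/0.045297 = 1.069187
sinθ=-0.275270, cosθ=0.961367
F = (M+m)·ẍ + m·l·cosθ·θ̈ − m·l·sinθ·θ̇² = -7.815207 + 0.171690 − -0.022855 = -7.620662

F = -7.620662 N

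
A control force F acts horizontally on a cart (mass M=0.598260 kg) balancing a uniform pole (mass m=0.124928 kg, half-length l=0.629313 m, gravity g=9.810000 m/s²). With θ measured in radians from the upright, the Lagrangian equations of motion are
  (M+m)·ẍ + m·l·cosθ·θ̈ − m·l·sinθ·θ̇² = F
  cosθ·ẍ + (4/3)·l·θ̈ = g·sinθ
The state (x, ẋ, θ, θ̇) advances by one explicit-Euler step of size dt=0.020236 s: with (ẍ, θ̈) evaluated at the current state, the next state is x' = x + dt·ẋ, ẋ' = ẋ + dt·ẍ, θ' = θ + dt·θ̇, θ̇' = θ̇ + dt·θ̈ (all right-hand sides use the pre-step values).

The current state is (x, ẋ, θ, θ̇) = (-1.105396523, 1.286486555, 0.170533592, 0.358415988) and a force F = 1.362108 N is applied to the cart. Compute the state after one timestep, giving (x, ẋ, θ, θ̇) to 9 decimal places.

(-1.079363181, 1.325220928, 0.177786498, 0.353073435)

sinθ=0.169708225, cosθ=0.985494352
temp = (F + m·l·θ̇²·sinθ)/(M+m) = (1.362108 + 0.001713974)/0.723188 = 1.885847074
θ̈ = (g·sinθ − cosθ·temp)/(l·(4/3 − m·cos²θ/(M+m))) = -0.264012295
ẍ = temp − m·l·θ̈·cosθ/(M+m) = 1.914131904
Euler: x'=-1.105396523+0.020236·1.286486555=-1.079363181, ẋ'=1.286486555+0.020236·1.914131904=1.325220928
       θ'=0.170533592+0.020236·0.358415988=0.177786498, θ̇'=0.358415988+0.020236·-0.264012295=0.353073435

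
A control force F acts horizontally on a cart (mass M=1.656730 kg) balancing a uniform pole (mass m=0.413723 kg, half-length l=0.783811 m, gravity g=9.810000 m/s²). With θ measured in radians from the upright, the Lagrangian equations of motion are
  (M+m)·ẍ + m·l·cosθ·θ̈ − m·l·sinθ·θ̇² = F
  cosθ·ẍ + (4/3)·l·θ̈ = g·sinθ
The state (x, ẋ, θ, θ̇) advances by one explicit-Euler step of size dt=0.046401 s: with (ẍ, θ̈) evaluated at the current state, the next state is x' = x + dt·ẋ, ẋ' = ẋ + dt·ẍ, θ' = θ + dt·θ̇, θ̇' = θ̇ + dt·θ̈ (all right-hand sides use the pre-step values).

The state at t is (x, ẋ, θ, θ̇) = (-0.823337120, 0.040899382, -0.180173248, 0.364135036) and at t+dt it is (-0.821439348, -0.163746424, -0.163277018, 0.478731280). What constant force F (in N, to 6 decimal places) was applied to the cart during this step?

F = -8.335859 N

ẍ = (ẋ'−ẋ)/dt = (-0.163746424−0.040899382)/0.046401 = -4.410375
θ̈ = (θ̇'−θ̇)/dt = (0.478731280−0.364135036)/0.046401 = 2.469693
sinθ=-0.179200, cosθ=0.983813
F = (M+m)·ẍ + m·l·cosθ·θ̈ − m·l·sinθ·θ̇² = -9.131474 + 0.787910 − -0.007705 = -8.335859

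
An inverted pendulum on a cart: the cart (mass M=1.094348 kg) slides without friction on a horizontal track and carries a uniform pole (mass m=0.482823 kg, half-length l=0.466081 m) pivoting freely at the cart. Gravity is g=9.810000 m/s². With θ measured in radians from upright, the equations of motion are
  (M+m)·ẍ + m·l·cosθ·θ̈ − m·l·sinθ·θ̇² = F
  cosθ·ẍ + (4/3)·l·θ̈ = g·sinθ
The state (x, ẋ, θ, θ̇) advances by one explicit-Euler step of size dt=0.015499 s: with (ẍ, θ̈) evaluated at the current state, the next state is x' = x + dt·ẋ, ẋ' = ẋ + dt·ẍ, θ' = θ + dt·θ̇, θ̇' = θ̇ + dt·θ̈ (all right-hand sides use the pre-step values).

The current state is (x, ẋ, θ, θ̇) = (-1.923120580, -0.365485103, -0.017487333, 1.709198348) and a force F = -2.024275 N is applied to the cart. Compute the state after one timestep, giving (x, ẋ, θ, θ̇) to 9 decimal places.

(-1.928785234, -0.390658474, 0.009003532, 1.745421867)

sinθ=-0.017486442, cosθ=0.999847100
temp = (F + m·l·θ̇²·sinθ)/(M+m) = (-2.024275 + -0.011495708)/1.577171 = -1.290773612
θ̈ = (g·sinθ − cosθ·temp)/(l·(4/3 − m·cos²θ/(M+m))) = 2.337152036
ẍ = temp − m·l·θ̈·cosθ/(M+m) = -1.624193209
Euler: x'=-1.923120580+0.015499·-0.365485103=-1.928785234, ẋ'=-0.365485103+0.015499·-1.624193209=-0.390658474
       θ'=-0.017487333+0.015499·1.709198348=0.009003532, θ̇'=1.709198348+0.015499·2.337152036=1.745421867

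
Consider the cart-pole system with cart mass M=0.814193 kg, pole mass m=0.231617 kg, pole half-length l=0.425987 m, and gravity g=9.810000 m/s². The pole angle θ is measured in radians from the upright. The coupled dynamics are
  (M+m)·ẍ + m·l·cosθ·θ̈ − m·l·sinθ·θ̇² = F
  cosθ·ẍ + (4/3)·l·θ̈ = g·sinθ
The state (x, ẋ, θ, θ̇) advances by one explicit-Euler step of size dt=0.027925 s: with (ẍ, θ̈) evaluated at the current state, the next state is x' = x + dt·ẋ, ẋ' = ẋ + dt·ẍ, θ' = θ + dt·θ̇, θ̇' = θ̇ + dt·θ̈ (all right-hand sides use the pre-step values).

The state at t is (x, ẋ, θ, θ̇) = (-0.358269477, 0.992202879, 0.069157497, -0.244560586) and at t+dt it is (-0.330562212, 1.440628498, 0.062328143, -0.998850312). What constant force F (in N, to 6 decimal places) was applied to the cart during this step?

F = 14.134714 N

ẍ = (ẋ'−ẋ)/dt = (1.440628498−0.992202879)/0.027925 = 16.058214
θ̈ = (θ̇'−θ̇)/dt = (-0.998850312−-0.244560586)/0.027925 = -27.011270
sinθ=0.069102, cosθ=0.997610
F = (M+m)·ẍ + m·l·cosθ·θ̈ − m·l·sinθ·θ̇² = 16.793841 + -2.658719 − 0.000408 = 14.134714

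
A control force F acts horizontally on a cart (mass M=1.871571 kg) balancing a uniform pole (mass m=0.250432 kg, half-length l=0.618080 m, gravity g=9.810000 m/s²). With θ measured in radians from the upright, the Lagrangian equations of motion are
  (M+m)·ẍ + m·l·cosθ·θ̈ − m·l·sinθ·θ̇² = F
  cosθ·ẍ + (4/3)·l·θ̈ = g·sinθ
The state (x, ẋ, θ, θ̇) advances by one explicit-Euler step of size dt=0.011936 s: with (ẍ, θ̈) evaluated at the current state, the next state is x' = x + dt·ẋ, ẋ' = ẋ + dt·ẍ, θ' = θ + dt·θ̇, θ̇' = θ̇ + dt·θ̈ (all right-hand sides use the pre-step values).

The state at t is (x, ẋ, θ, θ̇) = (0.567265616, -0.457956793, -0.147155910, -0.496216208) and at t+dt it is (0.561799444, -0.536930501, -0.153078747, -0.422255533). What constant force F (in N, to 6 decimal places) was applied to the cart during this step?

F = -13.085734 N

ẍ = (ẋ'−ẋ)/dt = (-0.536930501−-0.457956793)/0.011936 = -6.616430
θ̈ = (θ̇'−θ̇)/dt = (-0.422255533−-0.496216208)/0.011936 = 6.196437
sinθ=-0.146625, cosθ=0.989192
F = (M+m)·ẍ + m·l·cosθ·θ̈ − m·l·sinθ·θ̇² = -14.040084 + 0.948762 − -0.005588 = -13.085734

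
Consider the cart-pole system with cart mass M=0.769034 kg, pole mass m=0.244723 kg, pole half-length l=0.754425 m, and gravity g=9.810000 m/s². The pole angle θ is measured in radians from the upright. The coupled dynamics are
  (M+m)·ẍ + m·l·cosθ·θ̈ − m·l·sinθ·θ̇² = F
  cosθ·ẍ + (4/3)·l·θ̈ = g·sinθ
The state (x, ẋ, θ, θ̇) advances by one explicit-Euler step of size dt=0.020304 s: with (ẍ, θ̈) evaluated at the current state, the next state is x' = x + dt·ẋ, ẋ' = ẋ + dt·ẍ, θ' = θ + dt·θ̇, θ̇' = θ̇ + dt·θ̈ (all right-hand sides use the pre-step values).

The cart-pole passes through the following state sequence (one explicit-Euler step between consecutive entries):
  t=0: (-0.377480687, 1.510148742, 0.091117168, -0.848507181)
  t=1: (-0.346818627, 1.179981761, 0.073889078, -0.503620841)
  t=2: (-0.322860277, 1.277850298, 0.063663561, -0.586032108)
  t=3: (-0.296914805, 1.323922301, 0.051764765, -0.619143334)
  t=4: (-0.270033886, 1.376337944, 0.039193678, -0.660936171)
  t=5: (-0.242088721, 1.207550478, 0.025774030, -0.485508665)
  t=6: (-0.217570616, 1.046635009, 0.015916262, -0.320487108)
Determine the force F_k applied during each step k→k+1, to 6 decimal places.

step 0→1:
  ẍ = (ẋ'−ẋ)/dt = (1.179981761−1.510148742)/0.020304 = -16.261179
  θ̈ = (θ̇'−θ̇)/dt = (-0.503620841−-0.848507181)/0.020304 = 16.986128
  sinθ=0.090991, cosθ=0.995852
  F = (M+m)·ẍ + m·l·cosθ·θ̈ − m·l·sinθ·θ̇² = -16.484884 + 3.123057 − 0.012095 = -13.373922
step 1→2:
  ẍ = (ẋ'−ẋ)/dt = (1.277850298−1.179981761)/0.020304 = 4.820160
  θ̈ = (θ̇'−θ̇)/dt = (-0.586032108−-0.503620841)/0.020304 = -4.058869
  sinθ=0.073822, cosθ=0.997271
  F = (M+m)·ẍ + m·l·cosθ·θ̈ − m·l·sinθ·θ̇² = 4.886471 + -0.747325 − 0.003457 = 4.135690
step 2→3:
  ẍ = (ẋ'−ẋ)/dt = (1.323922301−1.277850298)/0.020304 = 2.269110
  θ̈ = (θ̇'−θ̇)/dt = (-0.619143334−-0.586032108)/0.020304 = -1.630774
  sinθ=0.063621, cosθ=0.997974
  F = (M+m)·ẍ + m·l·cosθ·θ̈ − m·l·sinθ·θ̇² = 2.300326 + -0.300472 − 0.004034 = 1.995820
step 3→4:
  ẍ = (ẋ'−ẋ)/dt = (1.376337944−1.323922301)/0.020304 = 2.581543
  θ̈ = (θ̇'−θ̇)/dt = (-0.660936171−-0.619143334)/0.020304 = -2.058355
  sinθ=0.051742, cosθ=0.998661
  F = (M+m)·ẍ + m·l·cosθ·θ̈ − m·l·sinθ·θ̇² = 2.617057 + -0.379515 − 0.003662 = 2.233880
step 4→5:
  ẍ = (ẋ'−ẋ)/dt = (1.207550478−1.376337944)/0.020304 = -8.313015
  θ̈ = (θ̇'−θ̇)/dt = (-0.485508665−-0.660936171)/0.020304 = 8.640047
  sinθ=0.039184, cosθ=0.999232
  F = (M+m)·ẍ + m·l·cosθ·θ̈ − m·l·sinθ·θ̇² = -8.427378 + 1.593945 − 0.003160 = -6.836593
step 5→6:
  ẍ = (ẋ'−ẋ)/dt = (1.046635009−1.207550478)/0.020304 = -7.925309
  θ̈ = (θ̇'−θ̇)/dt = (-0.320487108−-0.485508665)/0.020304 = 8.127539
  sinθ=0.025771, cosθ=0.999668
  F = (M+m)·ẍ + m·l·cosθ·θ̈ − m·l·sinθ·θ̇² = -8.034337 + 1.500050 − 0.001122 = -6.535409

F_0 = -13.373922 N
F_1 = 4.135690 N
F_2 = 1.995820 N
F_3 = 2.233880 N
F_4 = -6.836593 N
F_5 = -6.535409 N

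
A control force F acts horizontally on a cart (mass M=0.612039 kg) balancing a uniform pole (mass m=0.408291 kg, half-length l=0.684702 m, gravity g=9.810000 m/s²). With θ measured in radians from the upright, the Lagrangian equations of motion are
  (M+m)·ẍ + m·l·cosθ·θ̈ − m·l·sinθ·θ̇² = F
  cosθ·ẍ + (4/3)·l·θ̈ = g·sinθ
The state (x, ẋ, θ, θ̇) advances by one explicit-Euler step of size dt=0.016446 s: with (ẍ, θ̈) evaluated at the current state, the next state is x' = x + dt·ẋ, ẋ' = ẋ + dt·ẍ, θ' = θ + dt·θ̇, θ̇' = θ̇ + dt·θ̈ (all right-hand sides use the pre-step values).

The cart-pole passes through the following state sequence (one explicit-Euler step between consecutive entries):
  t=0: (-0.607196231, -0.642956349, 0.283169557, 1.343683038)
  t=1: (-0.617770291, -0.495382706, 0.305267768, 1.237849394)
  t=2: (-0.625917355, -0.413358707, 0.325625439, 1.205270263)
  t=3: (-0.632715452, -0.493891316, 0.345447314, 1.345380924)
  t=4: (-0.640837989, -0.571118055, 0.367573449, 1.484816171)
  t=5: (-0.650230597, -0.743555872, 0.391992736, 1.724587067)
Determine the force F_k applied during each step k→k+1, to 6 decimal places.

F_0 = 7.287257 N
F_1 = 4.431934 N
F_2 = -2.869737 N
F_3 = -2.732415 N
F_4 = -7.116236 N

step 0→1:
  ẍ = (ẋ'−ẋ)/dt = (-0.495382706−-0.642956349)/0.016446 = 8.973224
  θ̈ = (θ̇'−θ̇)/dt = (1.237849394−1.343683038)/0.016446 = -6.435221
  sinθ=0.279400, cosθ=0.960175
  F = (M+m)·ẍ + m·l·cosθ·θ̈ − m·l·sinθ·θ̇² = 9.155650 + -1.727369 − 0.141024 = 7.287257
step 1→2:
  ẍ = (ẋ'−ẋ)/dt = (-0.413358707−-0.495382706)/0.016446 = 4.987474
  θ̈ = (θ̇'−θ̇)/dt = (1.205270263−1.237849394)/0.016446 = -1.980976
  sinθ=0.300549, cosθ=0.953767
  F = (M+m)·ẍ + m·l·cosθ·θ̈ − m·l·sinθ·θ̇² = 5.088869 + -0.528193 − 0.128742 = 4.431934
step 2→3:
  ẍ = (ẋ'−ẋ)/dt = (-0.493891316−-0.413358707)/0.016446 = -4.896790
  θ̈ = (θ̇'−θ̇)/dt = (1.345380924−1.205270263)/0.016446 = 8.519437
  sinθ=0.319901, cosθ=0.947451
  F = (M+m)·ẍ + m·l·cosθ·θ̈ − m·l·sinθ·θ̇² = -4.996342 + 2.256519 − 0.129914 = -2.869737
step 3→4:
  ẍ = (ẋ'−ẋ)/dt = (-0.571118055−-0.493891316)/0.016446 = -4.695776
  θ̈ = (θ̇'−θ̇)/dt = (1.484816171−1.345380924)/0.016446 = 8.478368
  sinθ=0.338618, cosθ=0.940924
  F = (M+m)·ẍ + m·l·cosθ·θ̈ − m·l·sinθ·θ̇² = -4.791242 + 2.230172 − 0.171345 = -2.732415
step 4→5:
  ẍ = (ẋ'−ẋ)/dt = (-0.743555872−-0.571118055)/0.016446 = -10.485092
  θ̈ = (θ̇'−θ̇)/dt = (1.724587067−1.484816171)/0.016446 = 14.579283
  sinθ=0.359352, cosθ=0.933202
  F = (M+m)·ẍ + m·l·cosθ·θ̈ − m·l·sinθ·θ̇² = -10.698254 + 3.803499 − 0.221481 = -7.116236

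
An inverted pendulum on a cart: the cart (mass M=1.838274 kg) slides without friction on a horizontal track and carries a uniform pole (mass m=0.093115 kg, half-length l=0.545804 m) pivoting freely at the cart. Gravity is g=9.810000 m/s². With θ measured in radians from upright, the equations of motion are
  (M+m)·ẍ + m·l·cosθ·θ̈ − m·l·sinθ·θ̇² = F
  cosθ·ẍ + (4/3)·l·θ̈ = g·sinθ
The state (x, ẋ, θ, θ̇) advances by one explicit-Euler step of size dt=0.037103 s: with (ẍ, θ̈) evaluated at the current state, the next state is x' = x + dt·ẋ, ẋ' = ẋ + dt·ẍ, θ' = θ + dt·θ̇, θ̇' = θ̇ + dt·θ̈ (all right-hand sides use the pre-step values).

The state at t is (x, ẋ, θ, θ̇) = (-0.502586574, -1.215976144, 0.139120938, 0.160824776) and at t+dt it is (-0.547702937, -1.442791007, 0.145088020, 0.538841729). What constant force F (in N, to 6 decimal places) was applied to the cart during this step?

F = -11.294190 N

ẍ = (ẋ'−ẋ)/dt = (-1.442791007−-1.215976144)/0.037103 = -6.113114
θ̈ = (θ̇'−θ̇)/dt = (0.538841729−0.160824776)/0.037103 = 10.188312
sinθ=0.138673, cosθ=0.990338
F = (M+m)·ẍ + m·l·cosθ·θ̈ − m·l·sinθ·θ̇² = -11.806801 + 0.512793 − 0.000182 = -11.294190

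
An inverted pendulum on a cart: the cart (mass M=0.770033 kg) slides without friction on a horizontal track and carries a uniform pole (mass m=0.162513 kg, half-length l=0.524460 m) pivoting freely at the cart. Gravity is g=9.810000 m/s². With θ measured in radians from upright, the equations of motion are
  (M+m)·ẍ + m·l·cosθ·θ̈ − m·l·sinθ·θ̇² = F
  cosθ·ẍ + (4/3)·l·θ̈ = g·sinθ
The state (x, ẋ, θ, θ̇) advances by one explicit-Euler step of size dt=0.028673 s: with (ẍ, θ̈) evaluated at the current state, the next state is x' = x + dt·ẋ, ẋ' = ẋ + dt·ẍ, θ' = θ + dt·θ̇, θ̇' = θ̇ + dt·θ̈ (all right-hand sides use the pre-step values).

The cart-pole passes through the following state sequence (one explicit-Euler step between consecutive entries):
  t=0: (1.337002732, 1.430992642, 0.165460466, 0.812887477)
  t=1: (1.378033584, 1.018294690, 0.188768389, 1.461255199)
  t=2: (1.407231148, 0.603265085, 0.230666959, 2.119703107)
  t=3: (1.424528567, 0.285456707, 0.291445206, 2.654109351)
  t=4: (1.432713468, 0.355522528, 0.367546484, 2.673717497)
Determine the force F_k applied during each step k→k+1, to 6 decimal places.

step 0→1:
  ẍ = (ẋ'−ẋ)/dt = (1.018294690−1.430992642)/0.028673 = -14.393260
  θ̈ = (θ̇'−θ̇)/dt = (1.461255199−0.812887477)/0.028673 = 22.612483
  sinθ=0.164707, cosθ=0.986343
  F = (M+m)·ẍ + m·l·cosθ·θ̈ − m·l·sinθ·θ̇² = -13.422377 + 1.900976 − 0.009276 = -11.530678
step 1→2:
  ẍ = (ẋ'−ẋ)/dt = (0.603265085−1.018294690)/0.028673 = -14.474579
  θ̈ = (θ̇'−θ̇)/dt = (2.119703107−1.461255199)/0.028673 = 22.964040
  sinθ=0.187649, cosθ=0.982236
  F = (M+m)·ẍ + m·l·cosθ·θ̈ − m·l·sinθ·θ̇² = -13.498211 + 1.922492 − 0.034151 = -11.609869
step 2→3:
  ẍ = (ẋ'−ẋ)/dt = (0.285456707−0.603265085)/0.028673 = -11.083890
  θ̈ = (θ̇'−θ̇)/dt = (2.654109351−2.119703107)/0.028673 = 18.637961
  sinθ=0.228627, cosθ=0.973514
  F = (M+m)·ẍ + m·l·cosθ·θ̈ − m·l·sinθ·θ̇² = -10.336237 + 1.546469 − 0.087554 = -8.877323
step 3→4:
  ẍ = (ẋ'−ẋ)/dt = (0.355522528−0.285456707)/0.028673 = 2.443617
  θ̈ = (θ̇'−θ̇)/dt = (2.673717497−2.654109351)/0.028673 = 0.683854
  sinθ=0.287337, cosθ=0.957830
  F = (M+m)·ẍ + m·l·cosθ·θ̈ − m·l·sinθ·θ̇² = 2.278785 + 0.055828 − 0.172516 = 2.162097

F_0 = -11.530678 N
F_1 = -11.609869 N
F_2 = -8.877323 N
F_3 = 2.162097 N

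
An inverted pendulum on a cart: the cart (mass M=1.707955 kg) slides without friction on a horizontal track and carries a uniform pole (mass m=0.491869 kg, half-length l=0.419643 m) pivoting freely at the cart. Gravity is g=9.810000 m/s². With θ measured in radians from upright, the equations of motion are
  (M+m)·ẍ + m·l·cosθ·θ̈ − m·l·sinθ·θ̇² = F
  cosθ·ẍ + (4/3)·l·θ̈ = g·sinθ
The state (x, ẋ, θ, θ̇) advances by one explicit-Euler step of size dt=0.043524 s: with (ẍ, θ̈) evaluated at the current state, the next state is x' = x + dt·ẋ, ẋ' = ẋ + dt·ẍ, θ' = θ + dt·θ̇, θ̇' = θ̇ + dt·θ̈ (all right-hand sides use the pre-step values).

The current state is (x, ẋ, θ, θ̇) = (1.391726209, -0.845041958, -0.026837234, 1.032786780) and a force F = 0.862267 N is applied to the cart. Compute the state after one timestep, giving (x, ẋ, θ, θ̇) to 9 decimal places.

(1.354946603, -0.822380559, 0.018113778, 0.971823231)

sinθ=-0.026834013, cosθ=0.999639903
temp = (F + m·l·θ̇²·sinθ)/(M+m) = (0.862267 + -0.005907944)/2.199824 = 0.389285259
θ̈ = (g·sinθ − cosθ·temp)/(l·(4/3 − m·cos²θ/(M+m))) = -1.400688093
ẍ = temp − m·l·θ̈·cosθ/(M+m) = 0.520664431
Euler: x'=1.391726209+0.043524·-0.845041958=1.354946603, ẋ'=-0.845041958+0.043524·0.520664431=-0.822380559
       θ'=-0.026837234+0.043524·1.032786780=0.018113778, θ̇'=1.032786780+0.043524·-1.400688093=0.971823231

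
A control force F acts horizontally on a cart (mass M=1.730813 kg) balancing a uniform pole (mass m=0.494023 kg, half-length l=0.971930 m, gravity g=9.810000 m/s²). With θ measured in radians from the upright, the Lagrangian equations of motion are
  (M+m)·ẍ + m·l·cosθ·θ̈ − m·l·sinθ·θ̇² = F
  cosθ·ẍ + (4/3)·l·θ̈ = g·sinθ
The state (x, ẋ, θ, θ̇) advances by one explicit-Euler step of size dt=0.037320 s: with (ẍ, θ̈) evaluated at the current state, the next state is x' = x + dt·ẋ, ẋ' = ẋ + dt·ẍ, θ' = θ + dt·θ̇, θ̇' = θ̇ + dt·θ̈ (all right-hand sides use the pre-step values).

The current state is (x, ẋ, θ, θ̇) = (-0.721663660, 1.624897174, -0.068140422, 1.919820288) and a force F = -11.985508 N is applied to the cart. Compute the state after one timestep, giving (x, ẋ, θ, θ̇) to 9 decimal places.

sinθ=-0.068087704, cosθ=0.997679340
temp = (F + m·l·θ̇²·sinθ)/(M+m) = (-11.985508 + -0.120495824)/2.224836 = -5.441301662
θ̈ = (g·sinθ − cosθ·temp)/(l·(4/3 − m·cos²θ/(M+m))) = 4.403638752
ẍ = temp − m·l·θ̈·cosθ/(M+m) = -6.389472986
Euler: x'=-0.721663660+0.037320·1.624897174=-0.661022497, ẋ'=1.624897174+0.037320·-6.389472986=1.386442042
       θ'=-0.068140422+0.037320·1.919820288=0.003507271, θ̇'=1.919820288+0.037320·4.403638752=2.084164086

(-0.661022497, 1.386442042, 0.003507271, 2.084164086)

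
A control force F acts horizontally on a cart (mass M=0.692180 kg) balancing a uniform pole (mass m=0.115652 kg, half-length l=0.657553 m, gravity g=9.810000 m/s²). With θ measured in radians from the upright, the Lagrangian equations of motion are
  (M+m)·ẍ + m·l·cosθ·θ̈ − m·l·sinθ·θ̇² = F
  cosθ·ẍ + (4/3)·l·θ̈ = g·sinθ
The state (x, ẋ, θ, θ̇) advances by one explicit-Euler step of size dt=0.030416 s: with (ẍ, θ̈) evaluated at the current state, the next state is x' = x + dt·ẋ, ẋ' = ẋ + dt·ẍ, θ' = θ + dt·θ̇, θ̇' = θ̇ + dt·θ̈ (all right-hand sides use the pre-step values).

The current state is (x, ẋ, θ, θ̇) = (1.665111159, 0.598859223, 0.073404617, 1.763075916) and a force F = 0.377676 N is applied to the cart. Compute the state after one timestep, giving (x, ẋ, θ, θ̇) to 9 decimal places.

sinθ=0.073338715, cosθ=0.997307091
temp = (F + m·l·θ̇²·sinθ)/(M+m) = (0.377676 + 0.017336412)/0.807832 = 0.488978417
θ̈ = (g·sinθ − cosθ·temp)/(l·(4/3 − m·cos²θ/(M+m))) = 0.295989448
ẍ = temp − m·l·θ̈·cosθ/(M+m) = 0.461189732
Euler: x'=1.665111159+0.030416·0.598859223=1.683326061, ẋ'=0.598859223+0.030416·0.461189732=0.612886770
       θ'=0.073404617+0.030416·1.763075916=0.127030334, θ̇'=1.763075916+0.030416·0.295989448=1.772078731

(1.683326061, 0.612886770, 0.127030334, 1.772078731)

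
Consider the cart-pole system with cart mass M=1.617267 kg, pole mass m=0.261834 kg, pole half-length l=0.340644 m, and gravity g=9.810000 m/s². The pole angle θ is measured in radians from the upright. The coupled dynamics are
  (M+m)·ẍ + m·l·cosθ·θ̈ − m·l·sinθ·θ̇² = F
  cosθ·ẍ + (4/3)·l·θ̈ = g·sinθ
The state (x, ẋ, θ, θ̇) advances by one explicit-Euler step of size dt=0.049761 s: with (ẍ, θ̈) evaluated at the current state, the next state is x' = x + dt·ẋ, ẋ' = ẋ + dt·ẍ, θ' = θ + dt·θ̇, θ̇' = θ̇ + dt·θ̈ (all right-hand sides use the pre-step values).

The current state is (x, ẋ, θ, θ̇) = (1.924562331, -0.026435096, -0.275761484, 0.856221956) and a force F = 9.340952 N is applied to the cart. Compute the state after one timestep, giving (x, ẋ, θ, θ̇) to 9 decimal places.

(1.923246894, 0.261698312, -0.233155023, -0.046836695)

sinθ=-0.272279730, cosθ=0.962218140
temp = (F + m·l·θ̇²·sinθ)/(M+m) = (9.340952 + -0.017803886)/1.879101 = 4.961493881
θ̈ = (g·sinθ − cosθ·temp)/(l·(4/3 − m·cos²θ/(M+m))) = -18.147920080
ẍ = temp − m·l·θ̈·cosθ/(M+m) = 5.790346013
Euler: x'=1.924562331+0.049761·-0.026435096=1.923246894, ẋ'=-0.026435096+0.049761·5.790346013=0.261698312
       θ'=-0.275761484+0.049761·0.856221956=-0.233155023, θ̇'=0.856221956+0.049761·-18.147920080=-0.046836695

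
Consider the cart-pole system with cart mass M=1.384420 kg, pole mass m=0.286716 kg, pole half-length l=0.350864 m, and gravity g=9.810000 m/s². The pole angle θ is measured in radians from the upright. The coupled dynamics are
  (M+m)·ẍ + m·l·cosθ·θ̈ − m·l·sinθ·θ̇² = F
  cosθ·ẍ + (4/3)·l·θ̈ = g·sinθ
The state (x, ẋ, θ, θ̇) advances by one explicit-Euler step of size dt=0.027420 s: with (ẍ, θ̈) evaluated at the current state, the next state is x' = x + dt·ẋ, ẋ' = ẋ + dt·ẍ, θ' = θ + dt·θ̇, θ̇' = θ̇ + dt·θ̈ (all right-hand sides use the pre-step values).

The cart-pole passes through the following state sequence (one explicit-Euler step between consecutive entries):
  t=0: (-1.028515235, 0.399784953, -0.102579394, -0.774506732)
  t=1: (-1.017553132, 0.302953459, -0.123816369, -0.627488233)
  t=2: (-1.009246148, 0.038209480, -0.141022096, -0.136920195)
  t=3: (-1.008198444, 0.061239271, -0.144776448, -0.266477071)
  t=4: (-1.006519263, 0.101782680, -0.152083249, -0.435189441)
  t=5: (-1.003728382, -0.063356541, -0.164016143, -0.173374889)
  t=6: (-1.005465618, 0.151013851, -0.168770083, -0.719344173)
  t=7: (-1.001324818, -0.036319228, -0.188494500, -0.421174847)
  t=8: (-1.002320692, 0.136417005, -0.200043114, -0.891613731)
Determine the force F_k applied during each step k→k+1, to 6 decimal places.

F_0 = -5.358756 N
F_1 = -14.344148 N
F_2 = 0.933237 N
F_3 = 1.859489 N
F_4 = -9.112212 N
F_5 = 11.089319 N
F_6 = -10.330056 N
F_7 = 8.835533 N

step 0→1:
  ẍ = (ẋ'−ẋ)/dt = (0.302953459−0.399784953)/0.027420 = -3.531418
  θ̈ = (θ̇'−θ̇)/dt = (-0.627488233−-0.774506732)/0.027420 = 5.361725
  sinθ=-0.102400, cosθ=0.994743
  F = (M+m)·ẍ + m·l·cosθ·θ̈ − m·l·sinθ·θ̇² = -5.901481 + 0.536545 − -0.006179 = -5.358756
step 1→2:
  ẍ = (ẋ'−ẋ)/dt = (0.038209480−0.302953459)/0.027420 = -9.655141
  θ̈ = (θ̇'−θ̇)/dt = (-0.136920195−-0.627488233)/0.027420 = 17.890884
  sinθ=-0.123500, cosθ=0.992345
  F = (M+m)·ẍ + m·l·cosθ·θ̈ − m·l·sinθ·θ̇² = -16.135054 + 1.786015 − -0.004892 = -14.344148
step 2→3:
  ẍ = (ẋ'−ẋ)/dt = (0.061239271−0.038209480)/0.027420 = 0.839890
  θ̈ = (θ̇'−θ̇)/dt = (-0.266477071−-0.136920195)/0.027420 = -4.724904
  sinθ=-0.140555, cosθ=0.990073
  F = (M+m)·ẍ + m·l·cosθ·θ̈ − m·l·sinθ·θ̇² = 1.403571 + -0.470599 − -0.000265 = 0.933237
step 3→4:
  ẍ = (ẋ'−ẋ)/dt = (0.101782680−0.061239271)/0.027420 = 1.478607
  θ̈ = (θ̇'−θ̇)/dt = (-0.435189441−-0.266477071)/0.027420 = -6.152895
  sinθ=-0.144271, cosθ=0.989538
  F = (M+m)·ẍ + m·l·cosθ·θ̈ − m·l·sinθ·θ̇² = 2.470954 + -0.612495 − -0.001031 = 1.859489
step 4→5:
  ẍ = (ẋ'−ẋ)/dt = (-0.063356541−0.101782680)/0.027420 = -6.022583
  θ̈ = (θ̇'−θ̇)/dt = (-0.173374889−-0.435189441)/0.027420 = 9.548306
  sinθ=-0.151498, cosθ=0.988458
  F = (M+m)·ẍ + m·l·cosθ·θ̈ − m·l·sinθ·θ̇² = -10.064555 + 0.949457 − -0.002886 = -9.112212
step 5→6:
  ẍ = (ẋ'−ẋ)/dt = (0.151013851−-0.063356541)/0.027420 = 7.818030
  θ̈ = (θ̇'−θ̇)/dt = (-0.719344173−-0.173374889)/0.027420 = -19.911352
  sinθ=-0.163282, cosθ=0.986579
  F = (M+m)·ẍ + m·l·cosθ·θ̈ − m·l·sinθ·θ̇² = 13.064992 + -1.976167 − -0.000494 = 11.089319
step 6→7:
  ẍ = (ẋ'−ẋ)/dt = (-0.036319228−0.151013851)/0.027420 = -6.831987
  θ̈ = (θ̇'−θ̇)/dt = (-0.421174847−-0.719344173)/0.027420 = 10.874155
  sinθ=-0.167970, cosθ=0.985792
  F = (M+m)·ẍ + m·l·cosθ·θ̈ − m·l·sinθ·θ̇² = -11.417179 + 1.078379 − -0.008744 = -10.330056
step 7→8:
  ẍ = (ẋ'−ẋ)/dt = (0.136417005−-0.036319228)/0.027420 = 6.299644
  θ̈ = (θ̇'−θ̇)/dt = (-0.891613731−-0.421174847)/0.027420 = -17.156779
  sinθ=-0.187380, cosθ=0.982287
  F = (M+m)·ẍ + m·l·cosθ·θ̈ − m·l·sinθ·θ̇² = 10.527562 + -1.695372 − -0.003344 = 8.835533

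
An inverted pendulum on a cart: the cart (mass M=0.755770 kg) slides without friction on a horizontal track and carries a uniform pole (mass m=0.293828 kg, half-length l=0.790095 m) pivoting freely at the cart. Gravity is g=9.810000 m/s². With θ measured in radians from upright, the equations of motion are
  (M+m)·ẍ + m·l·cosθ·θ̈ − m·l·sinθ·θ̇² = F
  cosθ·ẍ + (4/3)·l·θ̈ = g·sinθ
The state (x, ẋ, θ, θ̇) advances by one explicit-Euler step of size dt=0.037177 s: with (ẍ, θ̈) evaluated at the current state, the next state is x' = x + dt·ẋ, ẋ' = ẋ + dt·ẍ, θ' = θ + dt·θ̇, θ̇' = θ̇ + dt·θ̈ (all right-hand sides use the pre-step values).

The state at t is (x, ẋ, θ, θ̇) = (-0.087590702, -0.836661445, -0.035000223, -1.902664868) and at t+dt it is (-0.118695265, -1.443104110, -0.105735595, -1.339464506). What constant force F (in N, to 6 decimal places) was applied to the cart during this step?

F = -13.577202 N

ẍ = (ẋ'−ẋ)/dt = (-1.443104110−-0.836661445)/0.037177 = -16.312308
θ̈ = (θ̇'−θ̇)/dt = (-1.339464506−-1.902664868)/0.037177 = 15.149161
sinθ=-0.034993, cosθ=0.999388
F = (M+m)·ẍ + m·l·cosθ·θ̈ − m·l·sinθ·θ̇² = -17.121366 + 3.514755 − -0.029409 = -13.577202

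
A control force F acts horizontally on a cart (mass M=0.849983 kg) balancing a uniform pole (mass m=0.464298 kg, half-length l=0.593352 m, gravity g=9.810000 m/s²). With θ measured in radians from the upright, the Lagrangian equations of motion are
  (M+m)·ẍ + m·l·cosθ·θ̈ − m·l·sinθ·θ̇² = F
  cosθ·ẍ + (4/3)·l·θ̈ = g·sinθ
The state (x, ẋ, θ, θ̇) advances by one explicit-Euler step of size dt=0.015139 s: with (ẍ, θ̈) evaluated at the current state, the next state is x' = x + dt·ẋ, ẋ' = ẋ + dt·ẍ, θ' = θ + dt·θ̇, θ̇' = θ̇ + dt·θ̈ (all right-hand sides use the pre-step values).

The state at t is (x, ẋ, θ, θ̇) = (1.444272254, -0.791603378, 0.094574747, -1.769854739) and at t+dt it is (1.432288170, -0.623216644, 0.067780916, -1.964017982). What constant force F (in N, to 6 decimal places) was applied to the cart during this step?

ẍ = (ẋ'−ẋ)/dt = (-0.623216644−-0.791603378)/0.015139 = 11.122712
θ̈ = (θ̇'−θ̇)/dt = (-1.964017982−-1.769854739)/0.015139 = -12.825368
sinθ=0.094434, cosθ=0.995531
F = (M+m)·ẍ + m·l·cosθ·θ̈ − m·l·sinθ·θ̇² = 14.618369 + -3.517498 − 0.081491 = 11.019379

F = 11.019379 N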